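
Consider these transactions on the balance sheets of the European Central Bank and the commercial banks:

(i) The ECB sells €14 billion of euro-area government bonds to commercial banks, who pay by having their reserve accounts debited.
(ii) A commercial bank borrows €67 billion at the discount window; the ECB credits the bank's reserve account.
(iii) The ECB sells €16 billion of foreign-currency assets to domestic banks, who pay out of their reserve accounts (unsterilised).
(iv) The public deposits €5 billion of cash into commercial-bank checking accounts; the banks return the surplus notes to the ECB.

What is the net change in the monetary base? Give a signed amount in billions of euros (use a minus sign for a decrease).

OMO sale (to banks) €14 billion: ECB balance sheet contracts → −€14B.
Discount-window loan €67 billion: ECB balance sheet expands → +€67B.
FX sale €16 billion: ECB balance sheet contracts → −€16B.
Currency deposit €5 billion: just a shift between currency and reserves — both are base money → 0.
Net: −14 + 67 − 16 + 0 = +€37 billion.

+€37 billion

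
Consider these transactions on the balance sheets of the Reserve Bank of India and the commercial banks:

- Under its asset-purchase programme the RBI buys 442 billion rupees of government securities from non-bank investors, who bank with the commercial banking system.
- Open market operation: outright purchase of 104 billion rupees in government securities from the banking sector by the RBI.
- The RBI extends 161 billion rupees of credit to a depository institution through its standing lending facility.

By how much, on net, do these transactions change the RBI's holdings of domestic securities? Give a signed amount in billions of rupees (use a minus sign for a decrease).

Asset purchase (from non-banks) 442 billion rupees: securities added to the RBI's portfolio → +442B.
OMO purchase (from banks) 104 billion rupees: securities added to the RBI's portfolio → +104B.
Discount-window loan 161 billion rupees: the RBI's securities portfolio is untouched → 0.
Net: 442 + 104 + 0 = +546 billion.

+546 billion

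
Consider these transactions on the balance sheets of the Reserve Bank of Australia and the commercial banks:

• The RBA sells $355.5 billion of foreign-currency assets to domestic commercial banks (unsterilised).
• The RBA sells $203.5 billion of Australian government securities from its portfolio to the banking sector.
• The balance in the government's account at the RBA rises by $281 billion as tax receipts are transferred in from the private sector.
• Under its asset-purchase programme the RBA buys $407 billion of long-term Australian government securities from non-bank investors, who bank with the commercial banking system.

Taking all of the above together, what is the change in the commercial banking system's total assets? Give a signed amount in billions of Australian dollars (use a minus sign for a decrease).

+$126 billion

FX sale $355.5 billion: just an asset swap on bank balance sheets → 0.
OMO sale (to banks) $203.5 billion: just an asset swap on bank balance sheets → 0.
Government account inflow $281 billion: bank balance sheets shrink → −$281B.
Asset purchase (from non-banks) $407 billion: bank balance sheets expand → +$407B.
Net: 0 + 0 − 281 + 407 = +$126 billion.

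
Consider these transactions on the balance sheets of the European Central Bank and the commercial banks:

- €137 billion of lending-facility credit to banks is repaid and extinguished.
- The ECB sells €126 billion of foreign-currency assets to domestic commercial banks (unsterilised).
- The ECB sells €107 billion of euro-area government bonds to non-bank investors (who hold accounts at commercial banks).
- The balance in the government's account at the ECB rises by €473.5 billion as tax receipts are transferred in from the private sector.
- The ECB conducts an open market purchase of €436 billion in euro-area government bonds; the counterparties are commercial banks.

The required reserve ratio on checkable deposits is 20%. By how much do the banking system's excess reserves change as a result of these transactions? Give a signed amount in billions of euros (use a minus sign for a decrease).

Discount-window repayment €137 billion: reserves −€137B, deposits 0.
FX sale €126 billion: reserves −€126B, deposits 0.
Asset sale (to non-banks) €107 billion: reserves −€107B, deposits −€107B.
Government account inflow €473.5 billion: reserves −€473.5B, deposits −€473.5B.
OMO purchase (from banks) €436 billion: reserves +€436B, deposits 0.
Totals: Δreserves = −€407.5B, Δdeposits = −€580.5B.
Δrequired reserves = 20% × −€580.5B = −€116.1B.
Δexcess reserves = Δreserves − Δrequired = −€407.5B − (−€116.1B) = -€291.4 billion.

-€291.4 billion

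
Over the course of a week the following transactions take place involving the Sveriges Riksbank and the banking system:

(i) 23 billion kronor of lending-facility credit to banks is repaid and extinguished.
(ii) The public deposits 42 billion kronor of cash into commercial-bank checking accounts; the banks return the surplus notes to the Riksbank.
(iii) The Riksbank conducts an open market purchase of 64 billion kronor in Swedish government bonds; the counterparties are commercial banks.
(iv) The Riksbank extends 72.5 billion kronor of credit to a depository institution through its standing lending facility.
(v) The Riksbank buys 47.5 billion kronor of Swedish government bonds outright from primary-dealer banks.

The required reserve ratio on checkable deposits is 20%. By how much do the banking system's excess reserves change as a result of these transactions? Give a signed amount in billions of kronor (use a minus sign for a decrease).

+194.6 billion

Discount-window repayment 23 billion kronor: reserves −23B, deposits 0.
Currency deposit 42 billion kronor: reserves +42B, deposits +42B.
OMO purchase (from banks) 64 billion kronor: reserves +64B, deposits 0.
Discount-window loan 72.5 billion kronor: reserves +72.5B, deposits 0.
OMO purchase (from banks) 47.5 billion kronor: reserves +47.5B, deposits 0.
Totals: Δreserves = +203B, Δdeposits = +42B.
Δrequired reserves = 20% × +42B = +8.4B.
Δexcess reserves = Δreserves − Δrequired = +203B − (+8.4B) = +194.6 billion.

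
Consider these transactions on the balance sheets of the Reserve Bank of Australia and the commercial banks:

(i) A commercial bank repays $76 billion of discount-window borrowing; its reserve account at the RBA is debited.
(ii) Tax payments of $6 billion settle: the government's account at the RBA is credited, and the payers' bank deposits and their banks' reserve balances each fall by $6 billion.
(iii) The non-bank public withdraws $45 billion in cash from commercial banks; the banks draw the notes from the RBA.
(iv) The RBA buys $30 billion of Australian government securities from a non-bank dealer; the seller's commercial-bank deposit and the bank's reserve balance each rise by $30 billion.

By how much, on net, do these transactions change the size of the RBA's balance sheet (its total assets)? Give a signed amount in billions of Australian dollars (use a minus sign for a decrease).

RBA balance sheet:
  Assets:      Securities +$30B, Loans to banks −$76B
  Liabilities: Bank reserves −$97B, Currency in circulation +$45B, Government deposits +$6B
Commercial banking system:
  Assets:      Reserves at CB −$97B
  Liabilities: Checkable deposits −$21B, Borrowings from CB −$76B
Change in total RBA assets = -$46 billion.

-$46 billion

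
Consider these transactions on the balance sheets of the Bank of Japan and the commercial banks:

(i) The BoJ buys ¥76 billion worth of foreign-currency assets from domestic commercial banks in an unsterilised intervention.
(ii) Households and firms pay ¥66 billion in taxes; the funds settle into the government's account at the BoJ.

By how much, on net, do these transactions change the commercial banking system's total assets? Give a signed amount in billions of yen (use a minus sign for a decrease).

FX purchase ¥76 billion: just an asset swap on bank balance sheets → 0.
Government account inflow ¥66 billion: bank balance sheets shrink → −¥66B.
Net: 0 − 66 = -¥66 billion.

-¥66 billion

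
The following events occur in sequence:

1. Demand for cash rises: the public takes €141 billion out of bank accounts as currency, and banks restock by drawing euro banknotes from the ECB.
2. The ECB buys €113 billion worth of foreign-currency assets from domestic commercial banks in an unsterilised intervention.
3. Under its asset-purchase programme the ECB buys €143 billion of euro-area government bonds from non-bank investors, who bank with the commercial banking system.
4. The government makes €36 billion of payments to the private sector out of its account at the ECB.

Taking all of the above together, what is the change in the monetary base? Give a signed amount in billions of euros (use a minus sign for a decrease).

Currency withdrawal €141 billion: just a shift between currency and reserves — both are base money → 0.
FX purchase €113 billion: ECB balance sheet expands → +€113B.
Asset purchase (from non-banks) €143 billion: ECB balance sheet expands → +€143B.
Government spending €36 billion: a non-base liability converts back to reserves → +€36B.
Net: 0 + 113 + 143 + 36 = +€292 billion.

+€292 billion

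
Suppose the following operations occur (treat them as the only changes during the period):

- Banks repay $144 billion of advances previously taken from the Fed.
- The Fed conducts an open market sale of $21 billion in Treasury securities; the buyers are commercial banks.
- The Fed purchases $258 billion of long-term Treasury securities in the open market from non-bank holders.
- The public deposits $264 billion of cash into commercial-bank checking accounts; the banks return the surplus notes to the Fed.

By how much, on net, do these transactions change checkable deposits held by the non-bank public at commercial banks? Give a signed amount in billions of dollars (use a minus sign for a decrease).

Fed balance sheet:
  Assets:      Securities +$237B, Loans to banks −$144B
  Liabilities: Bank reserves +$357B, Currency in circulation −$264B
Commercial banking system:
  Assets:      Reserves at CB +$357B, Securities +$21B
  Liabilities: Checkable deposits +$522B, Borrowings from CB −$144B
So the change in checkable deposits held by the non-bank public at commercial banks is +$522 billion.

+$522 billion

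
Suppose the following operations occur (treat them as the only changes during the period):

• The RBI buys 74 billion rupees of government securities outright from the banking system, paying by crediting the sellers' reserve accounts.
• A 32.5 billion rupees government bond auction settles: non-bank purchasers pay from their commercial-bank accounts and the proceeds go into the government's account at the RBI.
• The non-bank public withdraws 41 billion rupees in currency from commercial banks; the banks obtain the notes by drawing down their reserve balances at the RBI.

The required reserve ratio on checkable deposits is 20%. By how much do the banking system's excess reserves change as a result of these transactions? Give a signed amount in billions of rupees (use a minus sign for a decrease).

+15.2 billion

OMO purchase (from banks) 74 billion rupees: reserves +74B, deposits 0.
Government account inflow 32.5 billion rupees: reserves −32.5B, deposits −32.5B.
Currency withdrawal 41 billion rupees: reserves −41B, deposits −41B.
Totals: Δreserves = +0.5B, Δdeposits = −73.5B.
Δrequired reserves = 20% × −73.5B = −14.7B.
Δexcess reserves = Δreserves − Δrequired = +0.5B − (−14.7B) = +15.2 billion.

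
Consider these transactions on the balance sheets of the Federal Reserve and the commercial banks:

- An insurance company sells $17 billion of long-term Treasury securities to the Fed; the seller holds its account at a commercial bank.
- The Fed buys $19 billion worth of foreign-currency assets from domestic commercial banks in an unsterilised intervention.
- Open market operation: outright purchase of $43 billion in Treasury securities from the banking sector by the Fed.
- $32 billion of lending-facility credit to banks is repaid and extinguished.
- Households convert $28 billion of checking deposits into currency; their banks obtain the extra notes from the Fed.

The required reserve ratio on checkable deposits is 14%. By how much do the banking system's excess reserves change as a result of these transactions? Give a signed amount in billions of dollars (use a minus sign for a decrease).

Asset purchase (from non-banks) $17 billion: reserves +$17B, deposits +$17B.
FX purchase $19 billion: reserves +$19B, deposits 0.
OMO purchase (from banks) $43 billion: reserves +$43B, deposits 0.
Discount-window repayment $32 billion: reserves −$32B, deposits 0.
Currency withdrawal $28 billion: reserves −$28B, deposits −$28B.
Totals: Δreserves = +$19B, Δdeposits = −$11B.
Δrequired reserves = 14% × −$11B = −$1.54B.
Δexcess reserves = Δreserves − Δrequired = +$19B − (−$1.54B) = +$20.54 billion.

+$20.54 billion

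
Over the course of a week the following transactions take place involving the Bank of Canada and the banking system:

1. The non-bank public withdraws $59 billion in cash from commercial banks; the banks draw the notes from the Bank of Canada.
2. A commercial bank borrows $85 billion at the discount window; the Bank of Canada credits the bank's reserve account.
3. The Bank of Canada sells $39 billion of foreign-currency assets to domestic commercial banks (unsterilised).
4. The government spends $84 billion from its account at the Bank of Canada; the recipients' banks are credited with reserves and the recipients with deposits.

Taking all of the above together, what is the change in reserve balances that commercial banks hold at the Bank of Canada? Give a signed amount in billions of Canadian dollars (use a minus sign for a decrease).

Currency withdrawal $59 billion: banks swap reserves for currency → −$59B.
Discount-window loan $85 billion: the loan is credited to the bank's reserve account → +$85B.
FX sale $39 billion: the buying banks pay out of their reserve balances → −$39B.
Government spending $84 billion: government payments flow into bank reserve accounts → +$84B.
Net: −59 + 85 − 39 + 84 = +$71 billion.

+$71 billion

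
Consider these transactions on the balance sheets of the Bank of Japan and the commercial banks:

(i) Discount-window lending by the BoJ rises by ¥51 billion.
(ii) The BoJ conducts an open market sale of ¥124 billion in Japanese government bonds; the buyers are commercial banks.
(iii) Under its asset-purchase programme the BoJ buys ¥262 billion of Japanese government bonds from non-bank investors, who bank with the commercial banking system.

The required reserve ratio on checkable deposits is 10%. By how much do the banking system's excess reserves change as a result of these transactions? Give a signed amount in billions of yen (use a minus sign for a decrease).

Discount-window loan ¥51 billion: reserves +¥51B, deposits 0.
OMO sale (to banks) ¥124 billion: reserves −¥124B, deposits 0.
Asset purchase (from non-banks) ¥262 billion: reserves +¥262B, deposits +¥262B.
Totals: Δreserves = +¥189B, Δdeposits = +¥262B.
Δrequired reserves = 10% × +¥262B = +¥26.2B.
Δexcess reserves = Δreserves − Δrequired = +¥189B − (+¥26.2B) = +¥162.8 billion.

+¥162.8 billion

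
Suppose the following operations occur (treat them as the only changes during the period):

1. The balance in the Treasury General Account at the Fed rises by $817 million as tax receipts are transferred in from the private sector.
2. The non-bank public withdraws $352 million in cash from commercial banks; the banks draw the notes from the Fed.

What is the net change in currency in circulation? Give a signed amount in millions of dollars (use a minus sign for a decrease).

Government account inflow $817 million: no currency enters or leaves circulation → 0.
Currency withdrawal $352 million: notes leave the central bank → +$352M.
Net: 0 + 352 = +$352 million.

+$352 million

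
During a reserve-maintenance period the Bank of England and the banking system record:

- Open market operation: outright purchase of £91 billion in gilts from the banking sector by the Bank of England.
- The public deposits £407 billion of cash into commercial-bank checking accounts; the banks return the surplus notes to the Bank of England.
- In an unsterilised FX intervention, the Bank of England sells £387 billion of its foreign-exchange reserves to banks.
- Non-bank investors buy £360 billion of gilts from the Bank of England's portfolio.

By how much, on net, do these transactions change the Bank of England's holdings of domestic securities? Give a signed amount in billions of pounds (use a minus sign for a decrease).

OMO purchase (from banks) £91 billion: securities added to the Bank of England's portfolio → +£91B.
Currency deposit £407 billion: the Bank of England's securities portfolio is untouched → 0.
FX sale £387 billion: the Bank of England's securities portfolio is untouched → 0.
Asset sale (to non-banks) £360 billion: securities removed from the Bank of England's portfolio → −£360B.
Net: 91 + 0 + 0 − 360 = -£269 billion.

-£269 billion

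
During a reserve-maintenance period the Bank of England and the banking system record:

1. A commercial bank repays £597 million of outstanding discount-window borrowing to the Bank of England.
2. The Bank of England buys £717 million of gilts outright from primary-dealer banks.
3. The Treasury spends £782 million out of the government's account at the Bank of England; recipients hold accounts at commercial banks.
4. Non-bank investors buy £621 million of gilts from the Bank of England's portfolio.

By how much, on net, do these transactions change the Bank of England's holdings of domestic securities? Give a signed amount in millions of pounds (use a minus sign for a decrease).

Discount-window repayment £597 million: the Bank of England's securities portfolio is untouched → 0.
OMO purchase (from banks) £717 million: securities added to the Bank of England's portfolio → +£717M.
Government spending £782 million: the Bank of England's securities portfolio is untouched → 0.
Asset sale (to non-banks) £621 million: securities removed from the Bank of England's portfolio → −£621M.
Net: 0 + 717 + 0 − 621 = +£96 million.

+£96 million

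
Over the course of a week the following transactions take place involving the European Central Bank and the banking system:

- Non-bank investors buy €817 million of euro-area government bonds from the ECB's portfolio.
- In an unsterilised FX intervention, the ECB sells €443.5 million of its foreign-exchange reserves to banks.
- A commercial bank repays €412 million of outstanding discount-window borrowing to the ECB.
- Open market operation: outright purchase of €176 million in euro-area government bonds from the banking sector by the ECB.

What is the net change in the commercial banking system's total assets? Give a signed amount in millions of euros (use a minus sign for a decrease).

-€1229 million

ECB balance sheet:
  Assets:      Securities −€641M, Loans to banks −€412M, Foreign assets −€443.5M
  Liabilities: Bank reserves −€1496.5M
Commercial banking system:
  Assets:      Reserves at CB −€1496.5M, Securities −€176M, Foreign assets +€443.5M
  Liabilities: Checkable deposits −€817M, Borrowings from CB −€412M
Change in total bank assets = -€1229 million.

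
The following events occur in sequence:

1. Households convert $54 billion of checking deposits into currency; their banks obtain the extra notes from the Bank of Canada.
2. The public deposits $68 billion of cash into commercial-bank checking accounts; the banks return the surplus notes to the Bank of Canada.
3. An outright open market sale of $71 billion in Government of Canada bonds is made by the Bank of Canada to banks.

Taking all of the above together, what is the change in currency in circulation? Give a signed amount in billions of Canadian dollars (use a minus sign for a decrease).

Currency withdrawal $54 billion: notes leave the central bank → +$54B.
Currency deposit $68 billion: notes return to the central bank → −$68B.
OMO sale (to banks) $71 billion: no currency enters or leaves circulation → 0.
Net: 54 − 68 + 0 = -$14 billion.

-$14 billion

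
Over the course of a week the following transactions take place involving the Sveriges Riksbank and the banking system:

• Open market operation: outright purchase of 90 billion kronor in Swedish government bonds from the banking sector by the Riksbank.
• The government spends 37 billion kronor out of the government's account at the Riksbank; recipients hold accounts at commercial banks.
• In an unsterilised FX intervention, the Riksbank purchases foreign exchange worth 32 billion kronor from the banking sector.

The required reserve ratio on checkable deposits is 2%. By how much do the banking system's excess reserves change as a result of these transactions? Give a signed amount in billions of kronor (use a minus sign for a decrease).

+158.26 billion

OMO purchase (from banks) 90 billion kronor: reserves +90B, deposits 0.
Government spending 37 billion kronor: reserves +37B, deposits +37B.
FX purchase 32 billion kronor: reserves +32B, deposits 0.
Totals: Δreserves = +159B, Δdeposits = +37B.
Δrequired reserves = 2% × +37B = +0.74B.
Δexcess reserves = Δreserves − Δrequired = +159B − (+0.74B) = +158.26 billion.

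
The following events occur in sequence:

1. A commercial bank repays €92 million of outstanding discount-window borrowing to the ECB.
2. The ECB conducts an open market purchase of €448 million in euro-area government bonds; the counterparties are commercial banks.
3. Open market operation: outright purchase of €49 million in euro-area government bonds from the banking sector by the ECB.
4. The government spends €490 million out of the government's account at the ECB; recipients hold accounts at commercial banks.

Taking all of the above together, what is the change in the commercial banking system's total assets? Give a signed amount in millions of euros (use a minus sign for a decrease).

+€398 million

ECB balance sheet:
  Assets:      Securities +€497M, Loans to banks −€92M
  Liabilities: Bank reserves +€895M, Government deposits −€490M
Commercial banking system:
  Assets:      Reserves at CB +€895M, Securities −€497M
  Liabilities: Checkable deposits +€490M, Borrowings from CB −€92M
Change in total bank assets = +€398 million.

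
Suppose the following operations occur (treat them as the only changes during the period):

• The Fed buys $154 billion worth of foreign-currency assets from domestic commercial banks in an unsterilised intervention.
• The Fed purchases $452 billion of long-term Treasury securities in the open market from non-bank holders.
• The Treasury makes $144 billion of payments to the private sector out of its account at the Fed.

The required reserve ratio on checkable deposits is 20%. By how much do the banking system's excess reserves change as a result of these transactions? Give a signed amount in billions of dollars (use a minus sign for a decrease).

FX purchase $154 billion: reserves +$154B, deposits 0.
Asset purchase (from non-banks) $452 billion: reserves +$452B, deposits +$452B.
Government spending $144 billion: reserves +$144B, deposits +$144B.
Totals: Δreserves = +$750B, Δdeposits = +$596B.
Δrequired reserves = 20% × +$596B = +$119.2B.
Δexcess reserves = Δreserves − Δrequired = +$750B − (+$119.2B) = +$630.8 billion.

+$630.8 billion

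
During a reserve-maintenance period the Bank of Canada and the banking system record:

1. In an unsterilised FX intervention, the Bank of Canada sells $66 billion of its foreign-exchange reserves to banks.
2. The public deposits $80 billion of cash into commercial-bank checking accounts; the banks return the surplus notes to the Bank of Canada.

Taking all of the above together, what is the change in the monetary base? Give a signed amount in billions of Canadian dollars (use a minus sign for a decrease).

-$66 billion

Bank of Canada balance sheet:
  Assets:      Foreign assets −$66B
  Liabilities: Bank reserves +$14B, Currency in circulation −$80B
Monetary base = currency + reserves: −$80B + (+$14B) = -$66 billion.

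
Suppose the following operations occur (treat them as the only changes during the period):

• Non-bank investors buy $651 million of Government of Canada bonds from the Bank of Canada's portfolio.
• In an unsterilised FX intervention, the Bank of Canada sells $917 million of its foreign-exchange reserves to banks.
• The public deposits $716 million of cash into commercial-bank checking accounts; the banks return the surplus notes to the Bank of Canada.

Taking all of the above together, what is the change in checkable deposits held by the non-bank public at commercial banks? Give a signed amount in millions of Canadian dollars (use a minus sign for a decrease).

Asset sale (to non-banks) $651 million: non-bank counterparties' bank balances fall → −$651M.
FX sale $917 million: the counterparty is a bank, so public deposits are unchanged → 0.
Currency deposit $716 million: non-bank counterparties' bank balances rise → +$716M.
Net: −651 + 0 + 716 = +$65 million.

+$65 million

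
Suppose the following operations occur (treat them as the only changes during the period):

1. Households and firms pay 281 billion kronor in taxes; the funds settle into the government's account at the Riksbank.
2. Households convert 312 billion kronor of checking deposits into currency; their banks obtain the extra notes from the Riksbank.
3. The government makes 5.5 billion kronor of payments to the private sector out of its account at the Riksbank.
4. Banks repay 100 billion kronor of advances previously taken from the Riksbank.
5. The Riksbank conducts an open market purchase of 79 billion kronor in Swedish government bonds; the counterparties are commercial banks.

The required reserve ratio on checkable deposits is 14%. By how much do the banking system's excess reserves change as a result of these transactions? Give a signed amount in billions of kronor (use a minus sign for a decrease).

-526.25 billion

Government account inflow 281 billion kronor: reserves −281B, deposits −281B.
Currency withdrawal 312 billion kronor: reserves −312B, deposits −312B.
Government spending 5.5 billion kronor: reserves +5.5B, deposits +5.5B.
Discount-window repayment 100 billion kronor: reserves −100B, deposits 0.
OMO purchase (from banks) 79 billion kronor: reserves +79B, deposits 0.
Totals: Δreserves = −608.5B, Δdeposits = −587.5B.
Δrequired reserves = 14% × −587.5B = −82.25B.
Δexcess reserves = Δreserves − Δrequired = −608.5B − (−82.25B) = -526.25 billion.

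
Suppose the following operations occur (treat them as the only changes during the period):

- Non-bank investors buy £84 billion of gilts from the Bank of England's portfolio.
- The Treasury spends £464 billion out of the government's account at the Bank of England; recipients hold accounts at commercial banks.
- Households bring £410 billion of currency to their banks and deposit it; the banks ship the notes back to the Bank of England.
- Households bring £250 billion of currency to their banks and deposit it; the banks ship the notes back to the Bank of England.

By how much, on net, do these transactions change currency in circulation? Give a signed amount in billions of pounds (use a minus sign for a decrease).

-£660 billion

Asset sale (to non-banks) £84 billion: no currency enters or leaves circulation → 0.
Government spending £464 billion: no currency enters or leaves circulation → 0.
Currency deposit £410 billion: notes return to the central bank → −£410B.
Currency deposit £250 billion: notes return to the central bank → −£250B.
Net: 0 + 0 − 410 − 250 = -£660 billion.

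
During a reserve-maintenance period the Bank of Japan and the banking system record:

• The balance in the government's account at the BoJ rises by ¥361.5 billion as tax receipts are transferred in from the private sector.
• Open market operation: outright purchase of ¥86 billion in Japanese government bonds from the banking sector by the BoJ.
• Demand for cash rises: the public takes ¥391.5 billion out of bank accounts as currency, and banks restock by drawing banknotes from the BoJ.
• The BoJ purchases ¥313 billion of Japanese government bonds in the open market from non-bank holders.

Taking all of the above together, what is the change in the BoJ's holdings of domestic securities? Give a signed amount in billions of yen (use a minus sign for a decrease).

+¥399 billion

BoJ balance sheet:
  Assets:      Securities +¥399B
  Liabilities: Bank reserves −¥354B, Currency in circulation +¥391.5B, Government deposits +¥361.5B
So the change in the BoJ's holdings of domestic securities is +¥399 billion.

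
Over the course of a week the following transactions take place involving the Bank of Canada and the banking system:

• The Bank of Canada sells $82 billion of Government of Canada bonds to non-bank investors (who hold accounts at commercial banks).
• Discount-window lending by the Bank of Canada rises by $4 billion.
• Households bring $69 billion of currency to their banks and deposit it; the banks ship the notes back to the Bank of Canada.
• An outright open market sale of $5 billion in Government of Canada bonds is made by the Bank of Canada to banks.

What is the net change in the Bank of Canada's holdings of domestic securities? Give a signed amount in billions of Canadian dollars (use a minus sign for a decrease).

Asset sale (to non-banks) $82 billion: securities removed from the Bank of Canada's portfolio → −$82B.
Discount-window loan $4 billion: the Bank of Canada's securities portfolio is untouched → 0.
Currency deposit $69 billion: the Bank of Canada's securities portfolio is untouched → 0.
OMO sale (to banks) $5 billion: securities removed from the Bank of Canada's portfolio → −$5B.
Net: −82 + 0 + 0 − 5 = -$87 billion.

-$87 billion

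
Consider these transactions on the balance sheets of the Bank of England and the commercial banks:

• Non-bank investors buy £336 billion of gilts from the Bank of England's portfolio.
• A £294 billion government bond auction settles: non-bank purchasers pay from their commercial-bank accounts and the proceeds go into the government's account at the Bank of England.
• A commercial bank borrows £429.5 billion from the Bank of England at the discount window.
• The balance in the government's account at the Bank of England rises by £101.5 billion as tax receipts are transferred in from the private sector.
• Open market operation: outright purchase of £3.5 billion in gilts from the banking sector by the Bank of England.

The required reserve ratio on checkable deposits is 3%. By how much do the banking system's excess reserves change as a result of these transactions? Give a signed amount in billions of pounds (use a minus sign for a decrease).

-£276.555 billion

Asset sale (to non-banks) £336 billion: reserves −£336B, deposits −£336B.
Government account inflow £294 billion: reserves −£294B, deposits −£294B.
Discount-window loan £429.5 billion: reserves +£429.5B, deposits 0.
Government account inflow £101.5 billion: reserves −£101.5B, deposits −£101.5B.
OMO purchase (from banks) £3.5 billion: reserves +£3.5B, deposits 0.
Totals: Δreserves = −£298.5B, Δdeposits = −£731.5B.
Δrequired reserves = 3% × −£731.5B = −£21.945B.
Δexcess reserves = Δreserves − Δrequired = −£298.5B − (−£21.945B) = -£276.555 billion.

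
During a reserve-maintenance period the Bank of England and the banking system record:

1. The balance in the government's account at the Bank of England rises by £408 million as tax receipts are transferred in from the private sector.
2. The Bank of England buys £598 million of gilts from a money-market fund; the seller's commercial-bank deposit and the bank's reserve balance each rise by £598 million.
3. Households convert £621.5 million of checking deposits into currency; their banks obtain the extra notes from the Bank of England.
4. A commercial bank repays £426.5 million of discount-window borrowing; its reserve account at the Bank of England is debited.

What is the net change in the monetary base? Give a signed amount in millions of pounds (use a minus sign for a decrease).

Government account inflow £408 million: reserves shift to a non-base liability → −£408M.
Asset purchase (from non-banks) £598 million: Bank of England balance sheet expands → +£598M.
Currency withdrawal £621.5 million: just a shift between currency and reserves — both are base money → 0.
Discount-window repayment £426.5 million: Bank of England balance sheet contracts → −£426.5M.
Net: −408 + 598 + 0 − 426.5 = -£236.5 million.

-£236.5 million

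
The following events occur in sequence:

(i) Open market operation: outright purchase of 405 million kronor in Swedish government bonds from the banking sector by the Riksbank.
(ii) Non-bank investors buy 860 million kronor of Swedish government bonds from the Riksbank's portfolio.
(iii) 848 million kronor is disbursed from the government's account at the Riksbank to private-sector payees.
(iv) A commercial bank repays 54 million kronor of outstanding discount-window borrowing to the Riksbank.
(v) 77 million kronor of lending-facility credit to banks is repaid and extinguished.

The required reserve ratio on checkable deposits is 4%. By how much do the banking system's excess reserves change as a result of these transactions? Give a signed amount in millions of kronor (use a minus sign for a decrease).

OMO purchase (from banks) 405 million kronor: reserves +405M, deposits 0.
Asset sale (to non-banks) 860 million kronor: reserves −860M, deposits −860M.
Government spending 848 million kronor: reserves +848M, deposits +848M.
Discount-window repayment 54 million kronor: reserves −54M, deposits 0.
Discount-window repayment 77 million kronor: reserves −77M, deposits 0.
Totals: Δreserves = +262M, Δdeposits = −12M.
Δrequired reserves = 4% × −12M = −0.48M.
Δexcess reserves = Δreserves − Δrequired = +262M − (−0.48M) = +262.48 million.

+262.48 million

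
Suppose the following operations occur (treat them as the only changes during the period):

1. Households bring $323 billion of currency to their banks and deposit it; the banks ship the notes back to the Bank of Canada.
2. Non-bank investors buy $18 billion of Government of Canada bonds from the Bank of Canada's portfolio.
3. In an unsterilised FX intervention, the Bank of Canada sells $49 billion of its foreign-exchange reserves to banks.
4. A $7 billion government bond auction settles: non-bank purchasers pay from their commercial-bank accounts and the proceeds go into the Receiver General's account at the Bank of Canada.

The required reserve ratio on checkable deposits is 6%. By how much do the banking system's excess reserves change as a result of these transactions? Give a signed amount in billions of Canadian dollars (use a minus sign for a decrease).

Currency deposit $323 billion: reserves +$323B, deposits +$323B.
Asset sale (to non-banks) $18 billion: reserves −$18B, deposits −$18B.
FX sale $49 billion: reserves −$49B, deposits 0.
Government account inflow $7 billion: reserves −$7B, deposits −$7B.
Totals: Δreserves = +$249B, Δdeposits = +$298B.
Δrequired reserves = 6% × +$298B = +$17.88B.
Δexcess reserves = Δreserves − Δrequired = +$249B − (+$17.88B) = +$231.12 billion.

+$231.12 billion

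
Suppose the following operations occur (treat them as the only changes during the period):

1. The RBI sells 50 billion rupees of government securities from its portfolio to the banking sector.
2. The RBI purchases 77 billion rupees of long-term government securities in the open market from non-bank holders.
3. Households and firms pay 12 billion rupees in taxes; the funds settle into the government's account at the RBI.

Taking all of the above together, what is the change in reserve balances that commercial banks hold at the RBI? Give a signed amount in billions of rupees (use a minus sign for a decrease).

+15 billion

OMO sale (to banks) 50 billion rupees: the buying banks pay out of their reserve balances → −50B.
Asset purchase (from non-banks) 77 billion rupees: the RBI pays by crediting reserve accounts → +77B.
Government account inflow 12 billion rupees: funds move from bank reserves into the government account → −12B.
Net: −50 + 77 − 12 = +15 billion.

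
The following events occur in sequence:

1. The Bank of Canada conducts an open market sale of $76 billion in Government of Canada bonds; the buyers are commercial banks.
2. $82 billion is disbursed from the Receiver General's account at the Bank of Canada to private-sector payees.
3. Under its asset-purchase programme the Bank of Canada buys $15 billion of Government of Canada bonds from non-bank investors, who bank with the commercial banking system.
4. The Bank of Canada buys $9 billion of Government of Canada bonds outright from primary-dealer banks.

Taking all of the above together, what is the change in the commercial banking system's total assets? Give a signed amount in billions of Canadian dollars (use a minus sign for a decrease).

Bank of Canada balance sheet:
  Assets:      Securities −$52B
  Liabilities: Bank reserves +$30B, Government deposits −$82B
Commercial banking system:
  Assets:      Reserves at CB +$30B, Securities +$67B
  Liabilities: Checkable deposits +$97B
Change in total bank assets = +$97 billion.

+$97 billion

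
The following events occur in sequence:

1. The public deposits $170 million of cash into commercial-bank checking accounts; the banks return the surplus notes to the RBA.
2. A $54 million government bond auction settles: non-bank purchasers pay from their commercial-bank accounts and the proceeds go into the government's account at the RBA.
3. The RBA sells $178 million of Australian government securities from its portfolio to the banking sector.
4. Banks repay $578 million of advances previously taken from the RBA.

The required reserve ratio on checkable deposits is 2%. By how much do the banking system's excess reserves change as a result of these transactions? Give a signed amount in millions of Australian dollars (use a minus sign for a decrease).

-$642.32 million

Currency deposit $170 million: reserves +$170M, deposits +$170M.
Government account inflow $54 million: reserves −$54M, deposits −$54M.
OMO sale (to banks) $178 million: reserves −$178M, deposits 0.
Discount-window repayment $578 million: reserves −$578M, deposits 0.
Totals: Δreserves = −$640M, Δdeposits = +$116M.
Δrequired reserves = 2% × +$116M = +$2.32M.
Δexcess reserves = Δreserves − Δrequired = −$640M − (+$2.32M) = -$642.32 million.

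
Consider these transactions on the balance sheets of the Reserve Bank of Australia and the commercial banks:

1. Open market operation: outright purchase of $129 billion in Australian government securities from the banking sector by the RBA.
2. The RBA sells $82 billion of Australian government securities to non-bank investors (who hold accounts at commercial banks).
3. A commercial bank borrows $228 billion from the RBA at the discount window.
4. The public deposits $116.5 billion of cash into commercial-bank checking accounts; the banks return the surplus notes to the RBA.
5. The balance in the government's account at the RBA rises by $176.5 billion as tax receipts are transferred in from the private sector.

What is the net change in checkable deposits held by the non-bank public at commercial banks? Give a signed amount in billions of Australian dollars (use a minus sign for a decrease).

-$142 billion

OMO purchase (from banks) $129 billion: the counterparty is a bank, so public deposits are unchanged → 0.
Asset sale (to non-banks) $82 billion: non-bank counterparties' bank balances fall → −$82B.
Discount-window loan $228 billion: the counterparty is a bank, so public deposits are unchanged → 0.
Currency deposit $116.5 billion: non-bank counterparties' bank balances rise → +$116.5B.
Government account inflow $176.5 billion: non-bank counterparties' bank balances fall → −$176.5B.
Net: 0 − 82 + 0 + 116.5 − 176.5 = -$142 billion.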